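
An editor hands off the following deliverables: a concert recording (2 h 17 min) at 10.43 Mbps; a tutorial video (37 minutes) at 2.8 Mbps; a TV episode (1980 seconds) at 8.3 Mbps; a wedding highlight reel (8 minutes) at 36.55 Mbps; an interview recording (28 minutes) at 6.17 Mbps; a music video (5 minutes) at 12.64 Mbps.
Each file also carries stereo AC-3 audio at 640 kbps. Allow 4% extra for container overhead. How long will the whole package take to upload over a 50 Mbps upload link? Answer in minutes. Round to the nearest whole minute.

52 minutes

Audio: 640 kbps = 0.640 Mbps.
concert recording: 11.070 Mbps × 8220 s × 1.04 = 94635.2 Mb
tutorial video: 3.440 Mbps × 2220 s × 1.04 = 7942.3 Mb
TV episode: 8.940 Mbps × 1980 s × 1.04 = 18409.2 Mb
wedding highlight reel: 37.190 Mbps × 480 s × 1.04 = 18565.2 Mb
interview recording: 6.810 Mbps × 1680 s × 1.04 = 11898.4 Mb
music video: 13.280 Mbps × 300 s × 1.04 = 4143.4 Mb
Total: 155593.8 Mb = 19449.2 MB.
At 50 Mbps: 155593.8 / 50 = 3112 s ≈ 51.9 minutes.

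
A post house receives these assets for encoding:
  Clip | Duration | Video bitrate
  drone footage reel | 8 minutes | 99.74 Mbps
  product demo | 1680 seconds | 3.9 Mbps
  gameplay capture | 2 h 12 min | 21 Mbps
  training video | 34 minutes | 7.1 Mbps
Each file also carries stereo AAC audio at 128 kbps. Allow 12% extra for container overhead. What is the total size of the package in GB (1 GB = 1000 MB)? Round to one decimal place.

33.1 GB

Audio: 128 kbps = 0.128 Mbps.
drone footage reel: 99.868 Mbps × 480 s × 1.12 = 53689.0 Mb
product demo: 4.028 Mbps × 1680 s × 1.12 = 7579.1 Mb
gameplay capture: 21.128 Mbps × 7920 s × 1.12 = 187413.8 Mb
training video: 7.228 Mbps × 2040 s × 1.12 = 16514.5 Mb
Total: 265196.5 Mb = 33149.6 MB.
= 33.15 GB.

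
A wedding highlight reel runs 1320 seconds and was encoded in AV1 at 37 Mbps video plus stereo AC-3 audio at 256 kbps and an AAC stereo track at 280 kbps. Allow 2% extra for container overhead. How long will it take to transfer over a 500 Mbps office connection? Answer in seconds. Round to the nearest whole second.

Audio total: 256 + 280 = 536 kbps = 0.536 Mbps.
Total bitrate: 37.536 Mbps.
File: 37.536 Mbps × 1320 s = 49547.5 Mb.
With 2% container overhead: ×1.02. → 50538.5 Mb.
At 500 Mbps: 50538.5 / 500 = 101.1 s ≈ 101 seconds.

101 seconds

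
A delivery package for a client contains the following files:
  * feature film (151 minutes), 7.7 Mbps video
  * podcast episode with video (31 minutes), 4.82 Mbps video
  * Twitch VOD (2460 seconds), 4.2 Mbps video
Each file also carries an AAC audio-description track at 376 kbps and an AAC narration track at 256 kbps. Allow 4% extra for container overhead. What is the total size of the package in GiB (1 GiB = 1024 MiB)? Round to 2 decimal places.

11.81 GiB

Audio total: 376 + 256 = 632 kbps = 0.632 Mbps.
feature film: 8.332 Mbps × 9060 s × 1.04 = 78507.4 Mb
podcast episode with video: 5.452 Mbps × 1860 s × 1.04 = 10546.3 Mb
Twitch VOD: 4.832 Mbps × 2460 s × 1.04 = 12362.2 Mb
Total: 101416.0 Mb = 12677.0 MB.
= 11.81 GiB.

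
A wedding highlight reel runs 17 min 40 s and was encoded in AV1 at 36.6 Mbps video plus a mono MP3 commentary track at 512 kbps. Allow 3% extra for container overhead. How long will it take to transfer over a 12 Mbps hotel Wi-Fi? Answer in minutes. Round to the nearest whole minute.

17 min 40 s = 1060 s
Audio: 512 kbps = 0.512 Mbps.
Total bitrate: 37.112 Mbps.
File: 37.112 Mbps × 1060 s = 39338.7 Mb.
With 3% container overhead: ×1.03. → 40518.9 Mb.
At 12 Mbps: 40518.9 / 12 = 3376.6 s ≈ 56.3 minutes.

56 minutes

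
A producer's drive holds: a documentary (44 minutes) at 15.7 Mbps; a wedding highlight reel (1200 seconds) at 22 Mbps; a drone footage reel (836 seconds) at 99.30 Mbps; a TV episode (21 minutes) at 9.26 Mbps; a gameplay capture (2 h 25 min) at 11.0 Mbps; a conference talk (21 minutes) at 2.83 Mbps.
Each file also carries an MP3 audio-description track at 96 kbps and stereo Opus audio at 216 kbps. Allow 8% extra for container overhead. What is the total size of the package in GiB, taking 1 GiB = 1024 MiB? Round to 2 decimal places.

33.54 GiB

Audio total: 96 + 216 = 312 kbps = 0.312 Mbps.
documentary: 16.012 Mbps × 2640 s × 1.08 = 45653.4 Mb
wedding highlight reel: 22.312 Mbps × 1200 s × 1.08 = 28916.4 Mb
drone footage reel: 99.612 Mbps × 836 s × 1.08 = 89937.7 Mb
TV episode: 9.572 Mbps × 1260 s × 1.08 = 13025.6 Mb
gameplay capture: 11.312 Mbps × 8700 s × 1.08 = 106287.6 Mb
conference talk: 3.142 Mbps × 1260 s × 1.08 = 4275.6 Mb
Total: 288096.2 Mb = 36012.0 MB.
= 33.54 GiB.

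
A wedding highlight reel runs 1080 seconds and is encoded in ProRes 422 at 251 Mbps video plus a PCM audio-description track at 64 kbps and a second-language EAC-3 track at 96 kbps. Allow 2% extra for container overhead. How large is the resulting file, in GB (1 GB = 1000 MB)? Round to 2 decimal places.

34.58 GB

Audio total: 64 + 96 = 160 kbps = 0.160 Mbps.
Total bitrate: 251 + 0.160 = 251.160 Mbps.
Stream data: 251.160 Mbps × 1080 s = 271252.8 Mb.
With 2% container overhead: ×1.02.
276,678 Mb ÷ 8 = 34,585 MB → 34.58 GB.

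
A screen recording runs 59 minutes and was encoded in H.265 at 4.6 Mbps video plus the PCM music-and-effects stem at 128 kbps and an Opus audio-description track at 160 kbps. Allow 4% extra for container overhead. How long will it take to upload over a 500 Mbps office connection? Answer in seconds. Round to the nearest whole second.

36 seconds

59 min = 3540 s
Audio total: 128 + 160 = 288 kbps = 0.288 Mbps.
Total bitrate: 4.888 Mbps.
File: 4.888 Mbps × 3540 s = 17303.5 Mb.
With 4% container overhead: ×1.04. → 17995.7 Mb.
At 500 Mbps: 17995.7 / 500 = 36.0 s ≈ 36 seconds.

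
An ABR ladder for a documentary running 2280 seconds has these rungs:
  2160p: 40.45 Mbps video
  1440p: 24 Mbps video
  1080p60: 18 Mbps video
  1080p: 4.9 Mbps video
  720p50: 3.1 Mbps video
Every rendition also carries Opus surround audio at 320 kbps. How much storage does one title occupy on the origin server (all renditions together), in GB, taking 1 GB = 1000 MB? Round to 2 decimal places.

26.23 GB

Audio: 320 kbps = 0.320 Mbps.
Sum of rendition bitrates: (40.45+0.320) + (24+0.320) + (18+0.320) + (4.9+0.320) + (3.1+0.320) = 92.050 Mbps.
× 2280 s = 209,874 Mb = 26,234 MB = 26.23 GB.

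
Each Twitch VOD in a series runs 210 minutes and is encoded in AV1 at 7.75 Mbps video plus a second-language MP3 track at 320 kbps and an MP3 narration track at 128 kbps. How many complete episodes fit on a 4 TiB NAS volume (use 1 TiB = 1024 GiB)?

340

210 min = 12600 s
Audio total: 320 + 128 = 448 kbps = 0.448 Mbps.
Total bitrate: 8.198 Mbps.
Per item: 8.198 Mbps × 12600 s = 103,295 Mb = 12,912 MB.
Capacity: 4 TiB = 35,184,372 Mb; 340.62 items → 340 complete.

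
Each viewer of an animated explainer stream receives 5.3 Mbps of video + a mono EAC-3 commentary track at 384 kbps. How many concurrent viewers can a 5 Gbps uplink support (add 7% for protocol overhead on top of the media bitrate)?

822

Audio: 384 kbps = 0.384 Mbps.
Per-viewer media rate: 5.684 Mbps.
On the wire with 7% overhead: 6.082 Mbps.
5 Gbps = 5,000 Mbps; 5,000 / 6.082 = 822.11 → 822 viewers.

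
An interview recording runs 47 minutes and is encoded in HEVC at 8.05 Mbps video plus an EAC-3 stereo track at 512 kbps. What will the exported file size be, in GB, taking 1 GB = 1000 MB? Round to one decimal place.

47 min = 2820 s
Audio: 512 kbps = 0.512 Mbps.
Total bitrate: 8.05 + 0.512 = 8.562 Mbps.
Stream data: 8.562 Mbps × 2820 s = 24144.8 Mb.
24,145 Mb ÷ 8 = 3,018 MB → 3.018 GB.

3.0 GB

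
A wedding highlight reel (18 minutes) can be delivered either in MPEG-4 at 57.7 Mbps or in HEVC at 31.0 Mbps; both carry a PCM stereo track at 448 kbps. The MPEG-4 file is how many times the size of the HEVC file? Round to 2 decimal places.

1.85

18 min = 1080 s
Audio: 448 kbps = 0.448 Mbps.
MPEG-4: 58.148 Mbps × 1080 s = 62799.8 Mb = 7.311 GiB.
HEVC: 31.448 Mbps × 1080 s = 33963.8 Mb = 3.954 GiB.
Ratio: 7.311 / 3.954 = 1.849.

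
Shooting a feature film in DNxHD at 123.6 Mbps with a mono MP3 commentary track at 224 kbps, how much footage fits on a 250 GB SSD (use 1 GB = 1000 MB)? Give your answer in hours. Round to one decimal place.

Audio: 224 kbps = 0.224 Mbps.
Total bitrate: 123.6 + 0.224 = 123.824 Mbps.
Capacity: 250 GB = 2,000,000 Mb.
Recording time: 2,000,000 / 123.824 = 16,152 s ≈ 4.49 hours.

4.5 hours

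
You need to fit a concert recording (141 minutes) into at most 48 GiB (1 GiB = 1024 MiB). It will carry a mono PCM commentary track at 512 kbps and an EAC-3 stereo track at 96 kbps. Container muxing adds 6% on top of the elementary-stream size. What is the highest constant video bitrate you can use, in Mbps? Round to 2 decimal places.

45.37 Mbps

Budget: 48 GiB = 412316.9 Mb.
Stream payload after overhead: 412316.9 / 1.06 = 388978.2 Mb.
141 min = 8460 s
Total bitrate budget: 388978.2 Mb / 8460 s = 45.979 Mbps.
Audio total: 512 + 96 = 608 kbps = 0.608 Mbps.
Video: 45.979 − 0.608 = 45.371 Mbps.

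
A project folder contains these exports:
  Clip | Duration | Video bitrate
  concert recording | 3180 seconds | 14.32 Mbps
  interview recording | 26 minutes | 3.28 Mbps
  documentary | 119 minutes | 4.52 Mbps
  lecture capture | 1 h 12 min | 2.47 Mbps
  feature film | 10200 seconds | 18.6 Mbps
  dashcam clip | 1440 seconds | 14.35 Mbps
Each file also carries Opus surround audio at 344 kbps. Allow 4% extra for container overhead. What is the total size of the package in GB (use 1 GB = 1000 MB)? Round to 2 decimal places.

40.76 GB

Audio: 344 kbps = 0.344 Mbps.
concert recording: 14.664 Mbps × 3180 s × 1.04 = 48496.8 Mb
interview recording: 3.624 Mbps × 1560 s × 1.04 = 5879.6 Mb
documentary: 4.864 Mbps × 7140 s × 1.04 = 36118.1 Mb
lecture capture: 2.814 Mbps × 4320 s × 1.04 = 12642.7 Mb
feature film: 18.944 Mbps × 10200 s × 1.04 = 200958.0 Mb
dashcam clip: 14.694 Mbps × 1440 s × 1.04 = 22005.7 Mb
Total: 326100.9 Mb = 40762.6 MB.
= 40.76 GB.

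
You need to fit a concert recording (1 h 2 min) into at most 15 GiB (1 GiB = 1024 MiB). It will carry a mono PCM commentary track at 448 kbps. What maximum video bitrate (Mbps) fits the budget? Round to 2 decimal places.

34.19 Mbps

Budget: 15 GiB = 128849.0 Mb.
1 h 2 min = 62 min = 3720 s
Total bitrate budget: 128849.0 Mb / 3720 s = 34.637 Mbps.
Audio: 448 kbps = 0.448 Mbps.
Video: 34.637 − 0.448 = 34.189 Mbps.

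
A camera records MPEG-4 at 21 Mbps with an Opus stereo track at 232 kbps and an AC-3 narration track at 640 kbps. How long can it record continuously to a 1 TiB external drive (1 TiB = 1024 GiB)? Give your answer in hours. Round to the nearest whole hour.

Audio total: 232 + 640 = 872 kbps = 0.872 Mbps.
Total bitrate: 21 + 0.872 = 21.872 Mbps.
Capacity: 1 TiB = 8,796,093 Mb.
Recording time: 8,796,093 / 21.872 = 402,162 s ≈ 112 hours.

112 hours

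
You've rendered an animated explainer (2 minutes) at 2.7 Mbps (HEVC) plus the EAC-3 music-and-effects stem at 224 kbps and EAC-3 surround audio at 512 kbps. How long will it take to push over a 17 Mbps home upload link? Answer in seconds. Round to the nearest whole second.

24 seconds

2 min = 120 s
Audio total: 224 + 512 = 736 kbps = 0.736 Mbps.
Total bitrate: 3.436 Mbps.
File: 3.436 Mbps × 120 s = 412.3 Mb.
At 17 Mbps: 412.3 / 17 = 24.3 s ≈ 24.3 seconds.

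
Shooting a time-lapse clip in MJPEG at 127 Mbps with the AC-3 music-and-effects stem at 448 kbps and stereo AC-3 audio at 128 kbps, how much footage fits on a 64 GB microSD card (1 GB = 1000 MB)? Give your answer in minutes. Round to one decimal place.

66.9 minutes

Audio total: 448 + 128 = 576 kbps = 0.576 Mbps.
Total bitrate: 127 + 0.576 = 127.576 Mbps.
Capacity: 64 GB = 512,000 Mb.
Recording time: 512,000 / 127.576 = 4,013 s ≈ 66.9 minutes.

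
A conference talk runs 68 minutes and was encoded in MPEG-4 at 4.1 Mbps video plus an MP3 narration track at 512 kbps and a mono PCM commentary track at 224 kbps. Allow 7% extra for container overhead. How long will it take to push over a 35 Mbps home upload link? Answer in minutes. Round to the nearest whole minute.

68 min = 4080 s
Audio total: 512 + 224 = 736 kbps = 0.736 Mbps.
Total bitrate: 4.836 Mbps.
File: 4.836 Mbps × 4080 s = 19730.9 Mb.
With 7% container overhead: ×1.07. → 21112.0 Mb.
At 35 Mbps: 21112.0 / 35 = 603.2 s ≈ 10.1 minutes.

10 minutes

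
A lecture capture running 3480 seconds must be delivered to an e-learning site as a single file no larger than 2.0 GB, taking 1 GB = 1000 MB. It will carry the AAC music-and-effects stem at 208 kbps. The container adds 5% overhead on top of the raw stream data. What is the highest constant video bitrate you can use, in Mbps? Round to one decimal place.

Budget: 2.0 GB = 16000.0 Mb.
Stream payload after overhead: 16000.0 / 1.05 = 15238.1 Mb.
Total bitrate budget: 15238.1 Mb / 3480 s = 4.379 Mbps.
Audio: 208 kbps = 0.208 Mbps.
Video: 4.379 − 0.208 = 4.171 Mbps.

4.2 Mbps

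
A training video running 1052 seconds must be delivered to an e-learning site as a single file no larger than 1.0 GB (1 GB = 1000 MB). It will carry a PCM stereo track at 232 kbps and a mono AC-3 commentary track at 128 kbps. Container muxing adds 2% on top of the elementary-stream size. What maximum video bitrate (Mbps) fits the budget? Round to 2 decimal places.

Budget: 1.0 GB = 8000.0 Mb.
Stream payload after overhead: 8000.0 / 1.02 = 7843.1 Mb.
Total bitrate budget: 7843.1 Mb / 1052 s = 7.455 Mbps.
Audio total: 232 + 128 = 360 kbps = 0.360 Mbps.
Video: 7.455 − 0.360 = 7.095 Mbps.

7.10 Mbps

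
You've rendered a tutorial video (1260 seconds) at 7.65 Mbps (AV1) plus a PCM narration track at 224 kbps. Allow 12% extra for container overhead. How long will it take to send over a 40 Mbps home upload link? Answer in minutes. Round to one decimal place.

4.6 minutes

Audio: 224 kbps = 0.224 Mbps.
Total bitrate: 7.874 Mbps.
File: 7.874 Mbps × 1260 s = 9921.2 Mb.
With 12% container overhead: ×1.12. → 11111.8 Mb.
At 40 Mbps: 11111.8 / 40 = 277.8 s ≈ 4.63 minutes.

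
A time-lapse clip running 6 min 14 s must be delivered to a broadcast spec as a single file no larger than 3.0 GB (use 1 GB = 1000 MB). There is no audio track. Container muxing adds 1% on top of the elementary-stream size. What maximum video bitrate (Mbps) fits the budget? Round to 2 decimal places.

Budget: 3.0 GB = 24000.0 Mb.
Stream payload after overhead: 24000.0 / 1.01 = 23762.4 Mb.
6 min 14 s = 374 s
Total bitrate budget: 23762.4 Mb / 374 s = 63.536 Mbps.

63.54 Mbps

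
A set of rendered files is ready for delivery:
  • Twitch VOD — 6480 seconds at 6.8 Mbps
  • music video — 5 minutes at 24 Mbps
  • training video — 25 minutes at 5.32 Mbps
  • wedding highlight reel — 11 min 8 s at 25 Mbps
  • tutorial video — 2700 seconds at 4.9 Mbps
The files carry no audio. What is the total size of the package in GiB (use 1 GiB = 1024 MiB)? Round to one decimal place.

Twitch VOD: 6.800 Mbps × 6480 s = 44064.0 Mb
music video: 24.000 Mbps × 300 s = 7200.0 Mb
training video: 5.320 Mbps × 1500 s = 7980.0 Mb
wedding highlight reel: 25.000 Mbps × 668 s = 16700.0 Mb
tutorial video: 4.900 Mbps × 2700 s = 13230.0 Mb
Total: 89174.0 Mb = 11146.8 MB.
= 10.38 GiB.

10.4 GiB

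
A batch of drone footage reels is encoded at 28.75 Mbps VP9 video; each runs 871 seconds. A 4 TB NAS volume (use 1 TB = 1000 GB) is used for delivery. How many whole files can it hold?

1277

Per item: 28.750 Mbps × 871 s = 25,041 Mb = 3,130 MB.
Capacity: 4 TB = 32,000,000 Mb; 1277.89 items → 1277 complete.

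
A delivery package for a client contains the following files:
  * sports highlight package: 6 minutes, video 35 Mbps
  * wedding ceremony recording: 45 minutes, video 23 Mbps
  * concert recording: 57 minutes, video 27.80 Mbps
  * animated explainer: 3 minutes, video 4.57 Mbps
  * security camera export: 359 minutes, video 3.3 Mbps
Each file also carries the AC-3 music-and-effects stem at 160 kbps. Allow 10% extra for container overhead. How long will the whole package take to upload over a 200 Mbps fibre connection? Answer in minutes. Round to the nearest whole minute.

Audio: 160 kbps = 0.160 Mbps.
sports highlight package: 35.160 Mbps × 360 s × 1.10 = 13923.4 Mb
wedding ceremony recording: 23.160 Mbps × 2700 s × 1.10 = 68785.2 Mb
concert recording: 27.960 Mbps × 3420 s × 1.10 = 105185.5 Mb
animated explainer: 4.730 Mbps × 180 s × 1.10 = 936.5 Mb
security camera export: 3.460 Mbps × 21540 s × 1.10 = 81981.2 Mb
Total: 270811.9 Mb = 33851.5 MB.
At 200 Mbps: 270811.9 / 200 = 1354 s ≈ 22.6 minutes.

23 minutes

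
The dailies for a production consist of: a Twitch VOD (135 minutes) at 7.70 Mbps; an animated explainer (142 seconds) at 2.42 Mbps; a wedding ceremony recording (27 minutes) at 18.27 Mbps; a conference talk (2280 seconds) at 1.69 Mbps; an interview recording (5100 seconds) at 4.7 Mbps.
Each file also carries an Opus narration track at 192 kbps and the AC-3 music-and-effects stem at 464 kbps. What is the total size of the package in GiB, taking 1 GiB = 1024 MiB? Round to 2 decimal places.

Audio total: 192 + 464 = 656 kbps = 0.656 Mbps.
Twitch VOD: 8.356 Mbps × 8100 s = 67683.6 Mb
animated explainer: 3.076 Mbps × 142 s = 436.8 Mb
wedding ceremony recording: 18.926 Mbps × 1620 s = 30660.1 Mb
conference talk: 2.346 Mbps × 2280 s = 5348.9 Mb
interview recording: 5.356 Mbps × 5100 s = 27315.6 Mb
Total: 131445.0 Mb = 16430.6 MB.
= 15.30 GiB.

15.30 GiB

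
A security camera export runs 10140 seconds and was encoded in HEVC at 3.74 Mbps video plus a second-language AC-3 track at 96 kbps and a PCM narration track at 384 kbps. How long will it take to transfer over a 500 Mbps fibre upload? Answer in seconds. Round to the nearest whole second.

Audio total: 96 + 384 = 480 kbps = 0.480 Mbps.
Total bitrate: 4.220 Mbps.
File: 4.220 Mbps × 10140 s = 42790.8 Mb.
At 500 Mbps: 42790.8 / 500 = 85.6 s ≈ 85.6 seconds.

86 seconds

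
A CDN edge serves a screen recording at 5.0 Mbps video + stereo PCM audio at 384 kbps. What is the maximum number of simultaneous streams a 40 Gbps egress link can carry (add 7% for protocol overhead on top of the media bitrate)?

6943

Audio: 384 kbps = 0.384 Mbps.
Per-viewer media rate: 5.384 Mbps.
On the wire with 7% overhead: 5.761 Mbps.
40 Gbps = 40,000 Mbps; 40,000 / 5.761 = 6943.38 → 6943 viewers.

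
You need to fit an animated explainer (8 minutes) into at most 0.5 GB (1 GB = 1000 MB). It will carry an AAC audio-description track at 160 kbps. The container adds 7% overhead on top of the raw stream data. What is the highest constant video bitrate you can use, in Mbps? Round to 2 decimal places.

7.63 Mbps

Budget: 0.5 GB = 4000.0 Mb.
Stream payload after overhead: 4000.0 / 1.07 = 3738.3 Mb.
8 min = 480 s
Total bitrate budget: 3738.3 Mb / 480 s = 7.788 Mbps.
Audio: 160 kbps = 0.160 Mbps.
Video: 7.788 − 0.160 = 7.628 Mbps.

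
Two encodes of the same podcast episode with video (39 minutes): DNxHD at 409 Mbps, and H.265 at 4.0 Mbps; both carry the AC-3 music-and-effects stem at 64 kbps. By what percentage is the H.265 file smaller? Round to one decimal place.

39 min = 2340 s
Audio: 64 kbps = 0.064 Mbps.
DNxHD: 409.064 Mbps × 2340 s = 957209.8 Mb = 111.434 GiB.
H.265: 4.064 Mbps × 2340 s = 9509.8 Mb = 1.107 GiB.
Reduction: (1 − 1.107/111.434) × 100 = 99.01%.

99.0%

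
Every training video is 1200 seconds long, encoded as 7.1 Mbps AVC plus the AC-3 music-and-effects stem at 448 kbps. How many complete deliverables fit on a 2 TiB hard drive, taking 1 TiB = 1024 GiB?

Audio: 448 kbps = 0.448 Mbps.
Total bitrate: 7.548 Mbps.
Per item: 7.548 Mbps × 1200 s = 9,058 Mb = 1,132 MB.
Capacity: 2 TiB = 17,592,186 Mb; 1942.26 items → 1942 complete.

1942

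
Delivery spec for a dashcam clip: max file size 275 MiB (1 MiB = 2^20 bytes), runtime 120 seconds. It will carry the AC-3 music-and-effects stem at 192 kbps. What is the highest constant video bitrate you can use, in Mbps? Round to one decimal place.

19.0 Mbps

Budget: 275 MiB = 2306.9 Mb.
Total bitrate budget: 2306.9 Mb / 120 s = 19.224 Mbps.
Audio: 192 kbps = 0.192 Mbps.
Video: 19.224 − 0.192 = 19.032 Mbps.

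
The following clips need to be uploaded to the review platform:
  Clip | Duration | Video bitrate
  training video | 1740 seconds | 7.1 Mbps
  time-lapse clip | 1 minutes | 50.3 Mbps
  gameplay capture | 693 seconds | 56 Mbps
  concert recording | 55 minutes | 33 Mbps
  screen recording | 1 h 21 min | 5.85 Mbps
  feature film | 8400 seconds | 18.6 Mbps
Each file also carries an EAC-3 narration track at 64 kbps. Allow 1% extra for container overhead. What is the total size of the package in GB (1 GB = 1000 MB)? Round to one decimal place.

44.1 GB

Audio: 64 kbps = 0.064 Mbps.
training video: 7.164 Mbps × 1740 s × 1.01 = 12590.0 Mb
time-lapse clip: 50.364 Mbps × 60 s × 1.01 = 3052.1 Mb
gameplay capture: 56.064 Mbps × 693 s × 1.01 = 39240.9 Mb
concert recording: 33.064 Mbps × 3300 s × 1.01 = 110202.3 Mb
screen recording: 5.914 Mbps × 4860 s × 1.01 = 29029.5 Mb
feature film: 18.664 Mbps × 8400 s × 1.01 = 158345.4 Mb
Total: 352460.1 Mb = 44057.5 MB.
= 44.06 GB.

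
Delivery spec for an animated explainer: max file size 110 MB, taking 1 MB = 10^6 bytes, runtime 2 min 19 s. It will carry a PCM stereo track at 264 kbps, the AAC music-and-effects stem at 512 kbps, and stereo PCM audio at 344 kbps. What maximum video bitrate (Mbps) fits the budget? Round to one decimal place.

5.2 Mbps

Budget: 110 MB = 880.0 Mb.
2 min 19 s = 139 s
Total bitrate budget: 880.0 Mb / 139 s = 6.331 Mbps.
Audio total: 264 + 512 + 344 = 1120 kbps = 1.120 Mbps.
Video: 6.331 − 1.120 = 5.211 Mbps.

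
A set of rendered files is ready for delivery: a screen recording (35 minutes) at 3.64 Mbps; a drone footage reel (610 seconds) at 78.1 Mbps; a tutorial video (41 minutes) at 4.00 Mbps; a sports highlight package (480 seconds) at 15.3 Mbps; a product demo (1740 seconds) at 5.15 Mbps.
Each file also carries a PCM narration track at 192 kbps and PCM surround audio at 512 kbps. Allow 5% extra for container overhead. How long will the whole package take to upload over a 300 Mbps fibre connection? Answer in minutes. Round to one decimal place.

Audio total: 192 + 512 = 704 kbps = 0.704 Mbps.
screen recording: 4.344 Mbps × 2100 s × 1.05 = 9578.5 Mb
drone footage reel: 78.804 Mbps × 610 s × 1.05 = 50474.0 Mb
tutorial video: 4.704 Mbps × 2460 s × 1.05 = 12150.4 Mb
sports highlight package: 16.004 Mbps × 480 s × 1.05 = 8066.0 Mb
product demo: 5.854 Mbps × 1740 s × 1.05 = 10695.3 Mb
Total: 90964.2 Mb = 11370.5 MB.
At 300 Mbps: 90964.2 / 300 = 303 s ≈ 5.05 minutes.

5.1 minutes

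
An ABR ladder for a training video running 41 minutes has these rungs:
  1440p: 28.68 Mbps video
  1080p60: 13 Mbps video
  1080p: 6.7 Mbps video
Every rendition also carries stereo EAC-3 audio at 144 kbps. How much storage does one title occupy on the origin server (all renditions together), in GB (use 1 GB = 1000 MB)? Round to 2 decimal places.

41 min = 2460 s
Audio: 144 kbps = 0.144 Mbps.
Sum of rendition bitrates: (28.68+0.144) + (13+0.144) + (6.7+0.144) = 48.812 Mbps.
× 2460 s = 120,078 Mb = 15,010 MB = 15.01 GB.

15.01 GB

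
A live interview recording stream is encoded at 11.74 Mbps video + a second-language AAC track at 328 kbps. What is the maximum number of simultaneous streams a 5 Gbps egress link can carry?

414

Audio: 328 kbps = 0.328 Mbps.
Per-viewer media rate: 12.068 Mbps.
5 Gbps = 5,000 Mbps; 5,000 / 12.068 = 414.32 → 414 viewers.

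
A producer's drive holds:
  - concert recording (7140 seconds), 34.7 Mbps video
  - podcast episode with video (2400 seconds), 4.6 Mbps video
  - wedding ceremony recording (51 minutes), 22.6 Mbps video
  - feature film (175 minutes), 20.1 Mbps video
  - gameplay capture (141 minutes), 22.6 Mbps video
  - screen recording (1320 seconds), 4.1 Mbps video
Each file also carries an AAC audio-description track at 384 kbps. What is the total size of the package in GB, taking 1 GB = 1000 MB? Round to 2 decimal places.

93.53 GB

Audio: 384 kbps = 0.384 Mbps.
concert recording: 35.084 Mbps × 7140 s = 250499.8 Mb
podcast episode with video: 4.984 Mbps × 2400 s = 11961.6 Mb
wedding ceremony recording: 22.984 Mbps × 3060 s = 70331.0 Mb
feature film: 20.484 Mbps × 10500 s = 215082.0 Mb
gameplay capture: 22.984 Mbps × 8460 s = 194444.6 Mb
screen recording: 4.484 Mbps × 1320 s = 5918.9 Mb
Total: 748237.9 Mb = 93529.7 MB.
= 93.53 GB.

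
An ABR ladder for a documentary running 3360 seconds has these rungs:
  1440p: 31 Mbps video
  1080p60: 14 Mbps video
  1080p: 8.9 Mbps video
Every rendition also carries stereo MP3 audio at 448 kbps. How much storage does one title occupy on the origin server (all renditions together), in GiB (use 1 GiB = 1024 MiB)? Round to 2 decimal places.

21.61 GiB

Audio: 448 kbps = 0.448 Mbps.
Sum of rendition bitrates: (31+0.448) + (14+0.448) + (8.9+0.448) = 55.244 Mbps.
× 3360 s = 185,620 Mb = 23,202 MB = 21.61 GiB.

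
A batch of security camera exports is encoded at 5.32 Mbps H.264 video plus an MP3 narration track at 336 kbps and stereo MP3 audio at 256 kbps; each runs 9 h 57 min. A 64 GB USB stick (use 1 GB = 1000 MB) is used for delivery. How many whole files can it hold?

2

9 h 57 min = 597 min = 35820 s
Audio total: 336 + 256 = 592 kbps = 0.592 Mbps.
Total bitrate: 5.912 Mbps.
Per item: 5.912 Mbps × 35820 s = 211,768 Mb = 26,471 MB.
Capacity: 64 GB = 512,000 Mb; 2.42 items → 2 complete.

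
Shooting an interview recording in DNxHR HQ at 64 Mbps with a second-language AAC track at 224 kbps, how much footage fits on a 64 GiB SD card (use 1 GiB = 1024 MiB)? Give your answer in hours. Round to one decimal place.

Audio: 224 kbps = 0.224 Mbps.
Total bitrate: 64 + 0.224 = 64.224 Mbps.
Capacity: 64 GiB = 549,756 Mb.
Recording time: 549,756 / 64.224 = 8,560 s ≈ 2.38 hours.

2.4 hours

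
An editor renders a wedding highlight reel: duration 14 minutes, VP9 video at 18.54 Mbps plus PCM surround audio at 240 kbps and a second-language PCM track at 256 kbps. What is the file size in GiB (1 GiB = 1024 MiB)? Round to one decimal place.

14 min = 840 s
Audio total: 240 + 256 = 496 kbps = 0.496 Mbps.
Total bitrate: 18.54 + 0.496 = 19.036 Mbps.
Stream data: 19.036 Mbps × 840 s = 15990.2 Mb.
15,990 Mb = 1,998,780,000 bytes ÷ 1,073,741,824 = 1.862 GiB.

1.9 GiB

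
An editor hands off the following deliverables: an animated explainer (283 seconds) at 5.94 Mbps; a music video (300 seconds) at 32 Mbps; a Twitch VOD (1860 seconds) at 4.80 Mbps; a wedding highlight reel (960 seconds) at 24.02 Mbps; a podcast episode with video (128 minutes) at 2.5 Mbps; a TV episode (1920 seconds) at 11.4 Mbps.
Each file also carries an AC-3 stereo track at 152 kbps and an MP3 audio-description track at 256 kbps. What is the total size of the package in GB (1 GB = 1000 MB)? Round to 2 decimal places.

11.21 GB

Audio total: 152 + 256 = 408 kbps = 0.408 Mbps.
animated explainer: 6.348 Mbps × 283 s = 1796.5 Mb
music video: 32.408 Mbps × 300 s = 9722.4 Mb
Twitch VOD: 5.208 Mbps × 1860 s = 9686.9 Mb
wedding highlight reel: 24.428 Mbps × 960 s = 23450.9 Mb
podcast episode with video: 2.908 Mbps × 7680 s = 22333.4 Mb
TV episode: 11.808 Mbps × 1920 s = 22671.4 Mb
Total: 89661.4 Mb = 11207.7 MB.
= 11.21 GB.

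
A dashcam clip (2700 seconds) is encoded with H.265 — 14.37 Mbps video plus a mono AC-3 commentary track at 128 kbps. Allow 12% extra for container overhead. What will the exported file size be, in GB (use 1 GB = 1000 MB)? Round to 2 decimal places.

5.48 GB

Audio: 128 kbps = 0.128 Mbps.
Total bitrate: 14.37 + 0.128 = 14.498 Mbps.
Stream data: 14.498 Mbps × 2700 s = 39144.6 Mb.
With 12% container overhead: ×1.12.
43,842 Mb ÷ 8 = 5,480 MB → 5.480 GB.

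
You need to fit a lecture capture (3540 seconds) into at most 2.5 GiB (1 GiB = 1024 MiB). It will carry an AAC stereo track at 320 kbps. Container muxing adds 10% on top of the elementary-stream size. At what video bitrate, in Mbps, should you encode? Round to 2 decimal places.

5.19 Mbps

Budget: 2.5 GiB = 21474.8 Mb.
Stream payload after overhead: 21474.8 / 1.10 = 19522.6 Mb.
Total bitrate budget: 19522.6 Mb / 3540 s = 5.515 Mbps.
Audio: 320 kbps = 0.320 Mbps.
Video: 5.515 − 0.320 = 5.195 Mbps.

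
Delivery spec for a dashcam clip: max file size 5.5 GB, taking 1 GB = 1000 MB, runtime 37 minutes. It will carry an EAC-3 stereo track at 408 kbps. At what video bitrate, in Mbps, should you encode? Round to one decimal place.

19.4 Mbps

Budget: 5.5 GB = 44000.0 Mb.
37 min = 2220 s
Total bitrate budget: 44000.0 Mb / 2220 s = 19.820 Mbps.
Audio: 408 kbps = 0.408 Mbps.
Video: 19.820 − 0.408 = 19.412 Mbps.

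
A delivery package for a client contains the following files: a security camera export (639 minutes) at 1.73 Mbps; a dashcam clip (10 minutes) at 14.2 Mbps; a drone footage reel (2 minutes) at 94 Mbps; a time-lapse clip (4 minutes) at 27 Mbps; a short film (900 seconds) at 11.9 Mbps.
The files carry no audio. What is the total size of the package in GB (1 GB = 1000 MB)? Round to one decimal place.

12.9 GB

security camera export: 1.730 Mbps × 38340 s = 66328.2 Mb
dashcam clip: 14.200 Mbps × 600 s = 8520.0 Mb
drone footage reel: 94.000 Mbps × 120 s = 11280.0 Mb
time-lapse clip: 27.000 Mbps × 240 s = 6480.0 Mb
short film: 11.900 Mbps × 900 s = 10710.0 Mb
Total: 103318.2 Mb = 12914.8 MB.
= 12.91 GB.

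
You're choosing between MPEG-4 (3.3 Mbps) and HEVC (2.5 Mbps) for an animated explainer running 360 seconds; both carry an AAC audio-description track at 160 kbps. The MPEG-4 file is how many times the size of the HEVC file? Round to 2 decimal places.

1.30

Audio: 160 kbps = 0.160 Mbps.
MPEG-4: 3.460 Mbps × 360 s = 1245.6 Mb = 155.700 MB.
HEVC: 2.660 Mbps × 360 s = 957.6 Mb = 119.700 MB.
Ratio: 155.700 / 119.700 = 1.301.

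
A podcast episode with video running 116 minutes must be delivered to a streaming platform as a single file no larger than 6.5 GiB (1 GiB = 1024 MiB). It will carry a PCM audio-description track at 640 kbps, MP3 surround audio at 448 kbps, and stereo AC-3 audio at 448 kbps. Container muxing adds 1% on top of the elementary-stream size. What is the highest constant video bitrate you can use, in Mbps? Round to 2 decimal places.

6.41 Mbps

Budget: 6.5 GiB = 55834.6 Mb.
Stream payload after overhead: 55834.6 / 1.01 = 55281.8 Mb.
116 min = 6960 s
Total bitrate budget: 55281.8 Mb / 6960 s = 7.943 Mbps.
Audio total: 640 + 448 + 448 = 1536 kbps = 1.536 Mbps.
Video: 7.943 − 1.536 = 6.407 Mbps.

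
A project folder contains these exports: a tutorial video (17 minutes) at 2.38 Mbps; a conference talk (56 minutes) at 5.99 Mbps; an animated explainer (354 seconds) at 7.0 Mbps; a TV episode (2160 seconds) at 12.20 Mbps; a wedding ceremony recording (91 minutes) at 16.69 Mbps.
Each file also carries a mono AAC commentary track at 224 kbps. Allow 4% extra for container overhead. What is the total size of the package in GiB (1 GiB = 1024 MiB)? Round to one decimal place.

Audio: 224 kbps = 0.224 Mbps.
tutorial video: 2.604 Mbps × 1020 s × 1.04 = 2762.3 Mb
conference talk: 6.214 Mbps × 3360 s × 1.04 = 21714.2 Mb
animated explainer: 7.224 Mbps × 354 s × 1.04 = 2659.6 Mb
TV episode: 12.424 Mbps × 2160 s × 1.04 = 27909.3 Mb
wedding ceremony recording: 16.914 Mbps × 5460 s × 1.04 = 96044.5 Mb
Total: 151089.8 Mb = 18886.2 MB.
= 17.59 GiB.

17.6 GiB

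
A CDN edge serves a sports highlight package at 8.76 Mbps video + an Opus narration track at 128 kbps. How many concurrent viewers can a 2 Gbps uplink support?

225

Audio: 128 kbps = 0.128 Mbps.
Per-viewer media rate: 8.888 Mbps.
2 Gbps = 2,000 Mbps; 2,000 / 8.888 = 225.02 → 225 viewers.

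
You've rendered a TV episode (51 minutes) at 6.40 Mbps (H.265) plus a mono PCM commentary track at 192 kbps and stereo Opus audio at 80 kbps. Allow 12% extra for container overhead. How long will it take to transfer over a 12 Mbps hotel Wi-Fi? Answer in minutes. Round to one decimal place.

31.8 minutes

51 min = 3060 s
Audio total: 192 + 80 = 272 kbps = 0.272 Mbps.
Total bitrate: 6.672 Mbps.
File: 6.672 Mbps × 3060 s = 20416.3 Mb.
With 12% container overhead: ×1.12. → 22866.3 Mb.
At 12 Mbps: 22866.3 / 12 = 1905.5 s ≈ 31.8 minutes.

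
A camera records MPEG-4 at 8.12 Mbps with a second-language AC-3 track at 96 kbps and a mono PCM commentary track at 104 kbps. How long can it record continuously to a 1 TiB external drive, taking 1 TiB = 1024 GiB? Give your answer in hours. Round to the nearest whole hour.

Audio total: 96 + 104 = 200 kbps = 0.200 Mbps.
Total bitrate: 8.12 + 0.200 = 8.320 Mbps.
Capacity: 1 TiB = 8,796,093 Mb.
Recording time: 8,796,093 / 8.320 = 1,057,223 s ≈ 294 hours.

294 hours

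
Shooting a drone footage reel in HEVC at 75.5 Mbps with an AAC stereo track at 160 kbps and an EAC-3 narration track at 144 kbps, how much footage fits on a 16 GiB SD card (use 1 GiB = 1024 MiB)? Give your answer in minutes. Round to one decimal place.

30.2 minutes

Audio total: 160 + 144 = 304 kbps = 0.304 Mbps.
Total bitrate: 75.5 + 0.304 = 75.804 Mbps.
Capacity: 16 GiB = 137,439 Mb.
Recording time: 137,439 / 75.804 = 1,813 s ≈ 30.2 minutes.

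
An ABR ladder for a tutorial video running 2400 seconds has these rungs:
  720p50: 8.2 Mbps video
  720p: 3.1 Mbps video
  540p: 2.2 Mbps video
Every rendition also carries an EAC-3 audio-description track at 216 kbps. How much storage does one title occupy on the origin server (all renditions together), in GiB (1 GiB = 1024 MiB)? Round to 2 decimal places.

3.95 GiB

Audio: 216 kbps = 0.216 Mbps.
Sum of rendition bitrates: (8.2+0.216) + (3.1+0.216) + (2.2+0.216) = 14.148 Mbps.
× 2400 s = 33,955 Mb = 4,244 MB = 3.953 GiB.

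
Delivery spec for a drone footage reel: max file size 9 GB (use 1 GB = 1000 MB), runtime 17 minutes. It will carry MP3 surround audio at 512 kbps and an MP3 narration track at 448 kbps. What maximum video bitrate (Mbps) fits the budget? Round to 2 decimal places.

69.63 Mbps

Budget: 9 GB = 72000.0 Mb.
17 min = 1020 s
Total bitrate budget: 72000.0 Mb / 1020 s = 70.588 Mbps.
Audio total: 512 + 448 = 960 kbps = 0.960 Mbps.
Video: 70.588 − 0.960 = 69.628 Mbps.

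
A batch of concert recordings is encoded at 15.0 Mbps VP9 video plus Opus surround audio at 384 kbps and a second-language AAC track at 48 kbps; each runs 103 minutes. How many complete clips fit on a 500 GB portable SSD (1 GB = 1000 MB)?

41

103 min = 6180 s
Audio total: 384 + 48 = 432 kbps = 0.432 Mbps.
Total bitrate: 15.432 Mbps.
Per item: 15.432 Mbps × 6180 s = 95,370 Mb = 11,921 MB.
Capacity: 500 GB = 4,000,000 Mb; 41.94 items → 41 complete.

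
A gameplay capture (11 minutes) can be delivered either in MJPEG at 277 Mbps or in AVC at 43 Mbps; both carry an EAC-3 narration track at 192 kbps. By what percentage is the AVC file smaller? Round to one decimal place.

11 min = 660 s
Audio: 192 kbps = 0.192 Mbps.
MJPEG: 277.192 Mbps × 660 s = 182946.7 Mb = 22.868 GB.
AVC: 43.192 Mbps × 660 s = 28506.7 Mb = 3.563 GB.
Reduction: (1 − 3.563/22.868) × 100 = 84.42%.

84.4%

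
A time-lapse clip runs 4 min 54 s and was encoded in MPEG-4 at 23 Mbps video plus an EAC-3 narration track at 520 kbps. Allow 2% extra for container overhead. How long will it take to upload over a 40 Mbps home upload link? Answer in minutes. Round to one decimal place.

2.9 minutes

4 min 54 s = 294 s
Audio: 520 kbps = 0.520 Mbps.
Total bitrate: 23.520 Mbps.
File: 23.520 Mbps × 294 s = 6914.9 Mb.
With 2% container overhead: ×1.02. → 7053.2 Mb.
At 40 Mbps: 7053.2 / 40 = 176.3 s ≈ 2.94 minutes.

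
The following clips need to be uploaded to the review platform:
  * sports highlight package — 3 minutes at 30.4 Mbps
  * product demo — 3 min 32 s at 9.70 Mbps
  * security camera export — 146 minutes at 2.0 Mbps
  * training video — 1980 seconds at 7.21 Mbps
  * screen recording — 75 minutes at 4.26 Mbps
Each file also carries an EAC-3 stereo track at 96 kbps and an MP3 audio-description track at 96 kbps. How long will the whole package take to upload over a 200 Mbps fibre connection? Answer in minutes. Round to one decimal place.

5.1 minutes

Audio total: 96 + 96 = 192 kbps = 0.192 Mbps.
sports highlight package: 30.592 Mbps × 180 s = 5506.6 Mb
product demo: 9.892 Mbps × 212 s = 2097.1 Mb
security camera export: 2.192 Mbps × 8760 s = 19201.9 Mb
training video: 7.402 Mbps × 1980 s = 14656.0 Mb
screen recording: 4.452 Mbps × 4500 s = 20034.0 Mb
Total: 61495.5 Mb = 7686.9 MB.
At 200 Mbps: 61495.5 / 200 = 307 s ≈ 5.12 minutes.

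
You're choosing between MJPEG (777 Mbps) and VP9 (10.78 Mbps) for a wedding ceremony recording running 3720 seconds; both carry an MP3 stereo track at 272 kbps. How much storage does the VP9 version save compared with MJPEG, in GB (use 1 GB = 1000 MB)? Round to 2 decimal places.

356.29 GB

Audio: 272 kbps = 0.272 Mbps.
MJPEG: 777.272 Mbps × 3720 s = 2891451.8 Mb = 361.431 GB.
VP9: 11.052 Mbps × 3720 s = 41113.4 Mb = 5.139 GB.
Saving: 361.431 − 5.139 = 356.292 GB.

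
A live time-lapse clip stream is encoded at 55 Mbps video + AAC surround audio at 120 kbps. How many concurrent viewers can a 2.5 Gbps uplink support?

45

Audio: 120 kbps = 0.120 Mbps.
Per-viewer media rate: 55.120 Mbps.
2.5 Gbps = 2,500 Mbps; 2,500 / 55.120 = 45.36 → 45 viewers.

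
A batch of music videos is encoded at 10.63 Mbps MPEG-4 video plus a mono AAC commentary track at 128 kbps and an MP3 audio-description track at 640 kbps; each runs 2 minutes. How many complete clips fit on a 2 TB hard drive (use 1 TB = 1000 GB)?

11697

2 min = 120 s
Audio total: 128 + 640 = 768 kbps = 0.768 Mbps.
Total bitrate: 11.398 Mbps.
Per item: 11.398 Mbps × 120 s = 1,368 Mb = 171.0 MB.
Capacity: 2 TB = 16,000,000 Mb; 11697.96 items → 11697 complete.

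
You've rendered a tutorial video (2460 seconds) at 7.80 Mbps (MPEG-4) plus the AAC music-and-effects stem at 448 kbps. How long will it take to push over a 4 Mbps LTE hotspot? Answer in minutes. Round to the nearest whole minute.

Audio: 448 kbps = 0.448 Mbps.
Total bitrate: 8.248 Mbps.
File: 8.248 Mbps × 2460 s = 20290.1 Mb.
At 4 Mbps: 20290.1 / 4 = 5072.5 s ≈ 84.5 minutes.

85 minutes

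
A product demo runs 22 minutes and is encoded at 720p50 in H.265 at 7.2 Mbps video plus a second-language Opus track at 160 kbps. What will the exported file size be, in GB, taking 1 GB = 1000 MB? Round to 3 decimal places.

1.214 GB

22 min = 1320 s
Audio: 160 kbps = 0.160 Mbps.
Total bitrate: 7.2 + 0.160 = 7.360 Mbps.
Stream data: 7.360 Mbps × 1320 s = 9715.2 Mb.
9,715 Mb ÷ 8 = 1,214 MB → 1.214 GB.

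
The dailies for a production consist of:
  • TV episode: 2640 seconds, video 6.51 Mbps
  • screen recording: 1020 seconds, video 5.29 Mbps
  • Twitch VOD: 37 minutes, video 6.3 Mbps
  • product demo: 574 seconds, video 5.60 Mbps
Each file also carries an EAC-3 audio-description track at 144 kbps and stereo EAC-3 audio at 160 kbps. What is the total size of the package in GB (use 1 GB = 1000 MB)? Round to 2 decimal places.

Audio total: 144 + 160 = 304 kbps = 0.304 Mbps.
TV episode: 6.814 Mbps × 2640 s = 17989.0 Mb
screen recording: 5.594 Mbps × 1020 s = 5705.9 Mb
Twitch VOD: 6.604 Mbps × 2220 s = 14660.9 Mb
product demo: 5.904 Mbps × 574 s = 3388.9 Mb
Total: 41744.6 Mb = 5218.1 MB.
= 5.218 GB.

5.22 GB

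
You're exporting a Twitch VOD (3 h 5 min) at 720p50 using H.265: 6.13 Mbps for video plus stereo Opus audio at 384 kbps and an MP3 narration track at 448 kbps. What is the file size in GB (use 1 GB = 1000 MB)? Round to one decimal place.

3 h 5 min = 185 min = 11100 s
Audio total: 384 + 448 = 832 kbps = 0.832 Mbps.
Total bitrate: 6.13 + 0.832 = 6.962 Mbps.
Stream data: 6.962 Mbps × 11100 s = 77278.2 Mb.
77,278 Mb ÷ 8 = 9,660 MB → 9.660 GB.

9.7 GB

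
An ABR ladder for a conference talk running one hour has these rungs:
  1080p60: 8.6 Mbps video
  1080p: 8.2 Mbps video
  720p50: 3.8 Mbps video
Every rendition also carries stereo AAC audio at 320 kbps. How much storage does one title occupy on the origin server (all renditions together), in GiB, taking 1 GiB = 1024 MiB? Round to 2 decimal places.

9.04 GiB

1 h = 3600 s
Audio: 320 kbps = 0.320 Mbps.
Sum of rendition bitrates: (8.6+0.320) + (8.2+0.320) + (3.8+0.320) = 21.560 Mbps.
× 3600 s = 77,616 Mb = 9,702 MB = 9.036 GiB.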